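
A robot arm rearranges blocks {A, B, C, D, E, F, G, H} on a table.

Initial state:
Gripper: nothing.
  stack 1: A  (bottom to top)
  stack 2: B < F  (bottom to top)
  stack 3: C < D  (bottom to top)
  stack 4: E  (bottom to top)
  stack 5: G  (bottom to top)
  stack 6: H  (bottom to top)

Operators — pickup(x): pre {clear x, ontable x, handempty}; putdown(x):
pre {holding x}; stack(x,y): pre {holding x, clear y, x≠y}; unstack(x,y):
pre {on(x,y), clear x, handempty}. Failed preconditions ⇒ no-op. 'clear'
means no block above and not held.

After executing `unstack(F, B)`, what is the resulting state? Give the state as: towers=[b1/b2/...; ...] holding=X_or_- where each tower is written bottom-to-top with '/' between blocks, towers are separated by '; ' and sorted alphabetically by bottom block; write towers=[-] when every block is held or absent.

towers=[A; B; C/D; E; G; H] holding=F

before: towers=[A; B/F; C/D; E; G; H] holding=-
pre[unstack(F, B)]: on(F,B) ok, clear(F) ok, handempty ok
all met → apply unstack(F, B)
after:  towers=[A; B; C/D; E; G; H] holding=F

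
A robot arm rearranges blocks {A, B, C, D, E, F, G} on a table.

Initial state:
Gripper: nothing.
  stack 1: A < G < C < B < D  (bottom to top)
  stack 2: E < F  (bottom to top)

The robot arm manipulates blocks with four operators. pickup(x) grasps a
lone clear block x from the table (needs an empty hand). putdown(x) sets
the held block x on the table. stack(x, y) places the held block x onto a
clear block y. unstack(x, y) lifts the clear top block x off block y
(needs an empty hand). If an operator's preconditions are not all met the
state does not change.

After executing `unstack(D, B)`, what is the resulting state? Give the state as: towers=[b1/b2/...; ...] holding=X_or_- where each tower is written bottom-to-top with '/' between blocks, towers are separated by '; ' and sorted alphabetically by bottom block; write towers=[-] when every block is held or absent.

before: towers=[A/G/C/B/D; E/F] holding=-
pre[unstack(D, B)]: on(D,B) ok, clear(D) ok, handempty ok
all met → apply unstack(D, B)
after:  towers=[A/G/C/B; E/F] holding=D

towers=[A/G/C/B; E/F] holding=D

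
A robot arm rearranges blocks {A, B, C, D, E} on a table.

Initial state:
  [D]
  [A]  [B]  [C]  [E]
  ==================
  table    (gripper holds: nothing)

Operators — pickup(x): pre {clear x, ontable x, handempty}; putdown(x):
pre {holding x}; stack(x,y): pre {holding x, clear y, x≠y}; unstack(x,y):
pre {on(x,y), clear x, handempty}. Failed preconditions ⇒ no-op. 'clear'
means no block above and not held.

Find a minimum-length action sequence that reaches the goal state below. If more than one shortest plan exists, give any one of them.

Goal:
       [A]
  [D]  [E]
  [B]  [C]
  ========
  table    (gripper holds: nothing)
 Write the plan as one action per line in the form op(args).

unstack(D, A)
stack(D, B)
pickup(E)
stack(E, C)
pickup(A)
stack(A, E)

step 1 (unstack(D, A)): towers=[A; B; C; E] holding=D
step 2 (stack(D, B)): towers=[A; B/D; C; E] holding=-
step 3 (pickup(E)): towers=[A; B/D; C] holding=E
step 4 (stack(E, C)): towers=[A; B/D; C/E] holding=-
step 5 (pickup(A)): towers=[B/D; C/E] holding=A
step 6 (stack(A, E)): towers=[B/D; C/E/A] holding=-
goal check: towers=[B/D; C/E/A] holding=- — reached (length 6, optimal by BFS)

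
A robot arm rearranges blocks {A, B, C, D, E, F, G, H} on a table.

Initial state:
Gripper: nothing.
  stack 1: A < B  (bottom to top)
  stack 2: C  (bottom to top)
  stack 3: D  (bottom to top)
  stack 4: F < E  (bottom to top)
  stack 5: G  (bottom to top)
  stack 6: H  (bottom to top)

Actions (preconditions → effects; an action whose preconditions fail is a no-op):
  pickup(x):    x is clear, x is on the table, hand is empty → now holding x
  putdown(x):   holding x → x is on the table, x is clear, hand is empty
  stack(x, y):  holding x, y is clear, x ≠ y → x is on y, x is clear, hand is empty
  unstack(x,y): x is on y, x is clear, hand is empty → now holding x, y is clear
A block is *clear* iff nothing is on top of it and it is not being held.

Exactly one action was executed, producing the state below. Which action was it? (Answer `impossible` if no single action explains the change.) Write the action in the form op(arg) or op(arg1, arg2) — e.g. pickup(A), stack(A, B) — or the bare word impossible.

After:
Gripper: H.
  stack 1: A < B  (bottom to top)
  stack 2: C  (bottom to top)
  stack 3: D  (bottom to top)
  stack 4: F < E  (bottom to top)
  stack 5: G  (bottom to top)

target: towers=[A/B; C; D; F/E; G] holding=H
         pickup(G) → towers=[A/B; C; D; F/E; H] holding=G
     unstack(E, F) → towers=[A/B; C; D; F; G; H] holding=E
         pickup(H) → towers=[A/B; C; D; F/E; G] holding=H  ← match
     unstack(B, A) → towers=[A; C; D; F/E; G; H] holding=B
         pickup(D) → towers=[A/B; C; F/E; G; H] holding=D
         pickup(C) → towers=[A/B; D; F/E; G; H] holding=C

pickup(H)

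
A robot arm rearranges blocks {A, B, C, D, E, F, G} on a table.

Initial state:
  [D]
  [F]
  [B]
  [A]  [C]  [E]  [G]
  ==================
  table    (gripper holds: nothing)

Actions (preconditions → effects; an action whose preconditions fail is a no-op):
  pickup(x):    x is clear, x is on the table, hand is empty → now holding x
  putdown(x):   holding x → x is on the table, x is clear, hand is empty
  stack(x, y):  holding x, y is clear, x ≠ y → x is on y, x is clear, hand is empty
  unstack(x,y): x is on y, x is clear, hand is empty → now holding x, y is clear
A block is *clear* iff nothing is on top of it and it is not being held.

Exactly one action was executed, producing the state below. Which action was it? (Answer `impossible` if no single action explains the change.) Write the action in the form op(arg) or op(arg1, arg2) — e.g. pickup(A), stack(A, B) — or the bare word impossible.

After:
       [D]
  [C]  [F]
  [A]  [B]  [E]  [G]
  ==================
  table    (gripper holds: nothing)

target: towers=[A/C; B/F/D; E; G] holding=-
         pickup(G) → towers=[A/B/F/D; C; E] holding=G
     unstack(D, F) → towers=[A/B/F; C; E; G] holding=D
         pickup(E) → towers=[A/B/F/D; C; G] holding=E
         pickup(C) → towers=[A/B/F/D; E; G] holding=C
none of the 4 applicable actions match → impossible

impossible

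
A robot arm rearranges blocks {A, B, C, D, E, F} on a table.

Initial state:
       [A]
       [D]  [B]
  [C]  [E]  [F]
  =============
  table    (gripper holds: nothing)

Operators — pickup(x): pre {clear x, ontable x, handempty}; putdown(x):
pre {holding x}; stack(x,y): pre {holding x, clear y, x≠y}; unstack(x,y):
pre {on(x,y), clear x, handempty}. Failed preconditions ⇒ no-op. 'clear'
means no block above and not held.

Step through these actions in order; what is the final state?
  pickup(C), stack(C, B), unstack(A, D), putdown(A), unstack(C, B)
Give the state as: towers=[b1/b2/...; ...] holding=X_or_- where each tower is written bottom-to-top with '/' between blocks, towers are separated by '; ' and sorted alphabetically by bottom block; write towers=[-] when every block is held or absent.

step 1 (pickup(C)): towers=[E/D/A; F/B] holding=C
step 2 (stack(C, B)): towers=[E/D/A; F/B/C] holding=-
step 3 (unstack(A, D)): towers=[E/D; F/B/C] holding=A
step 4 (putdown(A)): towers=[A; E/D; F/B/C] holding=-
step 5 (unstack(C, B)): towers=[A; E/D; F/B] holding=C

towers=[A; E/D; F/B] holding=C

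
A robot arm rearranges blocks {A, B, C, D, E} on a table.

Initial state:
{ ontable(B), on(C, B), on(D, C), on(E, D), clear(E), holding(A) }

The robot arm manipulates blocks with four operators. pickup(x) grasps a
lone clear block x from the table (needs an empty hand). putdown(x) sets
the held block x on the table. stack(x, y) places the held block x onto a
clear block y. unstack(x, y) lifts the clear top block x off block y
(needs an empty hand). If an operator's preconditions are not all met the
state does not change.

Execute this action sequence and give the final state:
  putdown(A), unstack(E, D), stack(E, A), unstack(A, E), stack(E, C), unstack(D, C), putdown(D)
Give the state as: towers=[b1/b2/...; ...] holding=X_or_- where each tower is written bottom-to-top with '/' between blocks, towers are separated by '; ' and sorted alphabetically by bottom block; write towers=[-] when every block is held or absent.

towers=[A/E; B/C; D] holding=-

step 1 (putdown(A)): towers=[A; B/C/D/E] holding=-
step 2 (unstack(E, D)): towers=[A; B/C/D] holding=E
step 3 (stack(E, A)): towers=[A/E; B/C/D] holding=-
step 4 (unstack(A, E)) [no-op]: towers=[A/E; B/C/D] holding=-
step 5 (stack(E, C)) [no-op]: towers=[A/E; B/C/D] holding=-
step 6 (unstack(D, C)): towers=[A/E; B/C] holding=D
step 7 (putdown(D)): towers=[A/E; B/C; D] holding=-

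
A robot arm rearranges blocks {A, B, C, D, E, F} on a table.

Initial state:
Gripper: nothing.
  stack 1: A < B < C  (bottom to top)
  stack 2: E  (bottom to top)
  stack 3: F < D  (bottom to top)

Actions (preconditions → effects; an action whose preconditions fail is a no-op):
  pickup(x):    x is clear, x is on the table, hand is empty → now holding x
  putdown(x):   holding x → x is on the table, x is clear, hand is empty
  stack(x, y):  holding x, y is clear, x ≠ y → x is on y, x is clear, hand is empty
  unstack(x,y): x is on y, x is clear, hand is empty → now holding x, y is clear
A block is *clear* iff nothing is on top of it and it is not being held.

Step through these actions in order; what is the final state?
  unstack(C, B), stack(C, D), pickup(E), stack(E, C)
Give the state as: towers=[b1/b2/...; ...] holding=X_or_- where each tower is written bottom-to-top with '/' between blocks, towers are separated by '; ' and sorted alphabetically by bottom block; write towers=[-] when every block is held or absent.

step 1 (unstack(C, B)): towers=[A/B; E; F/D] holding=C
step 2 (stack(C, D)): towers=[A/B; E; F/D/C] holding=-
step 3 (pickup(E)): towers=[A/B; F/D/C] holding=E
step 4 (stack(E, C)): towers=[A/B; F/D/C/E] holding=-

towers=[A/B; F/D/C/E] holding=-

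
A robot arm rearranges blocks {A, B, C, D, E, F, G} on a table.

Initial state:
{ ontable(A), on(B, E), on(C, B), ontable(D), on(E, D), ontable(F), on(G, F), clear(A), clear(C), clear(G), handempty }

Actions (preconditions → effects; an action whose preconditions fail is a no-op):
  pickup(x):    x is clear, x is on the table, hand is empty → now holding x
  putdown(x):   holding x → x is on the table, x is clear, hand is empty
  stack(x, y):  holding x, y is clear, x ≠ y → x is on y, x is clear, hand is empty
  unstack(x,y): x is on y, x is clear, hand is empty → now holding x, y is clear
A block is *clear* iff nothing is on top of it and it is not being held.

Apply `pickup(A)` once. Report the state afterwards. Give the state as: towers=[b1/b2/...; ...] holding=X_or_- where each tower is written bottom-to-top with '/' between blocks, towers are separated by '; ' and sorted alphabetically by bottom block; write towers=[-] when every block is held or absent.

before: towers=[A; D/E/B/C; F/G] holding=-
pre[pickup(A)]: clear(A) ✓, ontable(A) ✓, handempty ✓
all met → apply pickup(A)
after:  towers=[D/E/B/C; F/G] holding=A

towers=[D/E/B/C; F/G] holding=A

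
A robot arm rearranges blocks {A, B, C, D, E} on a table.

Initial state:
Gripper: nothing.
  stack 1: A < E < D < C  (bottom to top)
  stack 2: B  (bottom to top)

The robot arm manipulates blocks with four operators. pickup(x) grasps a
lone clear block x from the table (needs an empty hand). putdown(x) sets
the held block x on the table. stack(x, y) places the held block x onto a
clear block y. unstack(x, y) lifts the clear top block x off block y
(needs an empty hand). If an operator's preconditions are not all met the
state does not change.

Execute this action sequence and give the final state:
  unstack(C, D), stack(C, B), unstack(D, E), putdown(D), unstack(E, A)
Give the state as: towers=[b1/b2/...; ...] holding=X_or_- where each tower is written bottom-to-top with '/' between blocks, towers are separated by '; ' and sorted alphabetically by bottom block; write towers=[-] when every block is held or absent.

towers=[A; B/C; D] holding=E

step 1 (unstack(C, D)): towers=[A/E/D; B] holding=C
step 2 (stack(C, B)): towers=[A/E/D; B/C] holding=-
step 3 (unstack(D, E)): towers=[A/E; B/C] holding=D
step 4 (putdown(D)): towers=[A/E; B/C; D] holding=-
step 5 (unstack(E, A)): towers=[A; B/C; D] holding=E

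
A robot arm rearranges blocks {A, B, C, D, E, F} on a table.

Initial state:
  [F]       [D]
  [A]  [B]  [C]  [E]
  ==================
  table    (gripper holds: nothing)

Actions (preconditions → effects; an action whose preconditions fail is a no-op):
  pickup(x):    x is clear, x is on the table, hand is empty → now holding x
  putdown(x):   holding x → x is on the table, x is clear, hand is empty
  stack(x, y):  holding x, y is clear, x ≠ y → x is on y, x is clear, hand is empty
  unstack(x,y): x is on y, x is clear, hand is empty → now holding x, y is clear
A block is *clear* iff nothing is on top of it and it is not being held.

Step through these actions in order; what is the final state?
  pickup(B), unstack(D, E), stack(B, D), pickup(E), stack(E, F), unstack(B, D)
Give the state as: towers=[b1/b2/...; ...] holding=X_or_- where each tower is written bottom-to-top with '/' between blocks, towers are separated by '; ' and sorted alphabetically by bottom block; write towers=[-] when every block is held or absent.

step 1 (pickup(B)): towers=[A/F; C/D; E] holding=B
step 2 (unstack(D, E)) [no-op]: towers=[A/F; C/D; E] holding=B
step 3 (stack(B, D)): towers=[A/F; C/D/B; E] holding=-
step 4 (pickup(E)): towers=[A/F; C/D/B] holding=E
step 5 (stack(E, F)): towers=[A/F/E; C/D/B] holding=-
step 6 (unstack(B, D)): towers=[A/F/E; C/D] holding=B

towers=[A/F/E; C/D] holding=B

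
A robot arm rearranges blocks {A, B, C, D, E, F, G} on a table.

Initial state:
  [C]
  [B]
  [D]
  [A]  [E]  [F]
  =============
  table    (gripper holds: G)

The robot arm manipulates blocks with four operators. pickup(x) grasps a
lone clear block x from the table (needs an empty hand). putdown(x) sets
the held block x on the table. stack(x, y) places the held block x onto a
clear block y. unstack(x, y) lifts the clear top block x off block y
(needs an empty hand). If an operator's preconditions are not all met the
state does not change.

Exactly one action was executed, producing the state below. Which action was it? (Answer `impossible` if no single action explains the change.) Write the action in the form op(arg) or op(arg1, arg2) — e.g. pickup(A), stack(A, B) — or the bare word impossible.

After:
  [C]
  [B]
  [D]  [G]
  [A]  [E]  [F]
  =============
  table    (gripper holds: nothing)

target: towers=[A/D/B/C; E/G; F] holding=-
        putdown(G) → towers=[A/D/B/C; E; F; G] holding=-
       stack(G, F) → towers=[A/D/B/C; E; F/G] holding=-
       stack(G, E) → towers=[A/D/B/C; E/G; F] holding=-  ← match
       stack(G, C) → towers=[A/D/B/C/G; E; F] holding=-

stack(G, E)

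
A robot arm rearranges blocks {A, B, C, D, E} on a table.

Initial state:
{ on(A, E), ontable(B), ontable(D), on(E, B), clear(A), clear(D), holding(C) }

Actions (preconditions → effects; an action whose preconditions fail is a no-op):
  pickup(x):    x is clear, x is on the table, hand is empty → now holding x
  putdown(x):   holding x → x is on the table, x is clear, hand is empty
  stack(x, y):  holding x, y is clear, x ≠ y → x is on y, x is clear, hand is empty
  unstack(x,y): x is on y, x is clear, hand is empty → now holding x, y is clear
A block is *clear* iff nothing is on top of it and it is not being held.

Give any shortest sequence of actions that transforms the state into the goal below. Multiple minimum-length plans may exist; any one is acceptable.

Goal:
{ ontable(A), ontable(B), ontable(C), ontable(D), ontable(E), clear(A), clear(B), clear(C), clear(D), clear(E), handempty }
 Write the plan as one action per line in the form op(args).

step 1 (putdown(C)): towers=[B/E/A; C; D] holding=-
step 2 (unstack(A, E)): towers=[B/E; C; D] holding=A
step 3 (putdown(A)): towers=[A; B/E; C; D] holding=-
step 4 (unstack(E, B)): towers=[A; B; C; D] holding=E
step 5 (putdown(E)): towers=[A; B; C; D; E] holding=-
goal check: towers=[A; B; C; D; E] holding=- — reached (length 5, optimal by BFS)

putdown(C)
unstack(A, E)
putdown(A)
unstack(E, B)
putdown(E)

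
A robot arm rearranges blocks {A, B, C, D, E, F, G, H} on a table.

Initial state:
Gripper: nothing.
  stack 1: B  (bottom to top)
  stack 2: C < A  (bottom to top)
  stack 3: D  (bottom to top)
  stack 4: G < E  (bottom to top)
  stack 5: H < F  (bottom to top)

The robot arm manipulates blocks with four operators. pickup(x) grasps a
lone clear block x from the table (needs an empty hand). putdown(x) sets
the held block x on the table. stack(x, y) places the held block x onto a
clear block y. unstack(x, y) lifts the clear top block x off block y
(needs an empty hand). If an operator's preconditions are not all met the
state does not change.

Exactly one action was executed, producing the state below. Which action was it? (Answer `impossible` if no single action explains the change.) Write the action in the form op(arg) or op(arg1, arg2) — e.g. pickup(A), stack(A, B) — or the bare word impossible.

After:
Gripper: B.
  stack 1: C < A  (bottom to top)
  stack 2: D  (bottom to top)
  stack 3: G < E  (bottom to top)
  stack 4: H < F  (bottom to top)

pickup(B)

target: towers=[C/A; D; G/E; H/F] holding=B
     unstack(A, C) → towers=[B; C; D; G/E; H/F] holding=A
     unstack(E, G) → towers=[B; C/A; D; G; H/F] holding=E
         pickup(B) → towers=[C/A; D; G/E; H/F] holding=B  ← match
     unstack(F, H) → towers=[B; C/A; D; G/E; H] holding=F
         pickup(D) → towers=[B; C/A; G/E; H/F] holding=D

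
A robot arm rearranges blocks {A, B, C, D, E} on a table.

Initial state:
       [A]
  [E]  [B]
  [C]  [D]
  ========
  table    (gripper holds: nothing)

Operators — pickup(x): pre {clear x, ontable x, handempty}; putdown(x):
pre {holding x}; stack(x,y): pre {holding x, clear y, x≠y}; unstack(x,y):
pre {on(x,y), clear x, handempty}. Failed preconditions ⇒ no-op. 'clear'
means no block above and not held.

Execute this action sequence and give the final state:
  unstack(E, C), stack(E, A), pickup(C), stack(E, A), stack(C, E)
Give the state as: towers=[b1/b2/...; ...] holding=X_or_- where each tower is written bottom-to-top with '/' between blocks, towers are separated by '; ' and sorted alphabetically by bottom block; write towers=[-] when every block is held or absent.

step 1 (unstack(E, C)): towers=[C; D/B/A] holding=E
step 2 (stack(E, A)): towers=[C; D/B/A/E] holding=-
step 3 (pickup(C)): towers=[D/B/A/E] holding=C
step 4 (stack(E, A)) [no-op]: towers=[D/B/A/E] holding=C
step 5 (stack(C, E)): towers=[D/B/A/E/C] holding=-

towers=[D/B/A/E/C] holding=-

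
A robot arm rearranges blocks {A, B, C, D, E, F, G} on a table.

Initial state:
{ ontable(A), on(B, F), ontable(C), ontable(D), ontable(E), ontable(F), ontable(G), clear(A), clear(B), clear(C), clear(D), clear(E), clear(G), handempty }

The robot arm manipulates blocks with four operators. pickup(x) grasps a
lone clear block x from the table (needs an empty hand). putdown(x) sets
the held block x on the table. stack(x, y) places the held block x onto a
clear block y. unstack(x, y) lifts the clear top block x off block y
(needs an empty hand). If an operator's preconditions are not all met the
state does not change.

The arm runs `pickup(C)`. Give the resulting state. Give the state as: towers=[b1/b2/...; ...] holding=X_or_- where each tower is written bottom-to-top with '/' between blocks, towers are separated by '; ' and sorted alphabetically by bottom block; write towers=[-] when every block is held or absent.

towers=[A; D; E; F/B; G] holding=C

before: towers=[A; C; D; E; F/B; G] holding=-
pre[pickup(C)]: clear(C) ✓, ontable(C) ✓, handempty ✓
all met → apply pickup(C)
after:  towers=[A; D; E; F/B; G] holding=C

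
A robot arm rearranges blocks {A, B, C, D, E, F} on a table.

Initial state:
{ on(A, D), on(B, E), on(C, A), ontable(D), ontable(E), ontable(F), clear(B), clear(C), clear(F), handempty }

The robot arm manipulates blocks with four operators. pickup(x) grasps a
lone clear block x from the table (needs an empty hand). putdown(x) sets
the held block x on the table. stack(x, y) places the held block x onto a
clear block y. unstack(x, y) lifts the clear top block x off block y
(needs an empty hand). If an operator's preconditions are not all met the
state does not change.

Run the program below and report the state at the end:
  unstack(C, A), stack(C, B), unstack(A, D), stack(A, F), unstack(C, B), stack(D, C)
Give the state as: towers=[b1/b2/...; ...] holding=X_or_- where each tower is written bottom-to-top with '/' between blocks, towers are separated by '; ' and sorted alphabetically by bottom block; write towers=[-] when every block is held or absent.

towers=[D; E/B; F/A] holding=C

step 1 (unstack(C, A)): towers=[D/A; E/B; F] holding=C
step 2 (stack(C, B)): towers=[D/A; E/B/C; F] holding=-
step 3 (unstack(A, D)): towers=[D; E/B/C; F] holding=A
step 4 (stack(A, F)): towers=[D; E/B/C; F/A] holding=-
step 5 (unstack(C, B)): towers=[D; E/B; F/A] holding=C
step 6 (stack(D, C)) [no-op]: towers=[D; E/B; F/A] holding=C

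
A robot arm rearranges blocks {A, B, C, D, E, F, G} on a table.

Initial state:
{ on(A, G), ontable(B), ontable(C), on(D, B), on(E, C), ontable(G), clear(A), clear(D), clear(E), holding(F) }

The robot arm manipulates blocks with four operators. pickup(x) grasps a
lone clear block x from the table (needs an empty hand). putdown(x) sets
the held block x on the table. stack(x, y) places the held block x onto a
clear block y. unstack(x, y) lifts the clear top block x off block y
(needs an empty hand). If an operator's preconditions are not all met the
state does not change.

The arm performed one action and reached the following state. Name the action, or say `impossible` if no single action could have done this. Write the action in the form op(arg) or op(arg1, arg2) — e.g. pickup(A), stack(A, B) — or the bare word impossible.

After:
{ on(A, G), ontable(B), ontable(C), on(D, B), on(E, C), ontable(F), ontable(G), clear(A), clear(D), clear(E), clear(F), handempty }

target: towers=[B/D; C/E; F; G/A] holding=-
        putdown(F) → towers=[B/D; C/E; F; G/A] holding=-  ← match
       stack(F, D) → towers=[B/D/F; C/E; G/A] holding=-
       stack(F, A) → towers=[B/D; C/E; G/A/F] holding=-
       stack(F, E) → towers=[B/D; C/E/F; G/A] holding=-

putdown(F)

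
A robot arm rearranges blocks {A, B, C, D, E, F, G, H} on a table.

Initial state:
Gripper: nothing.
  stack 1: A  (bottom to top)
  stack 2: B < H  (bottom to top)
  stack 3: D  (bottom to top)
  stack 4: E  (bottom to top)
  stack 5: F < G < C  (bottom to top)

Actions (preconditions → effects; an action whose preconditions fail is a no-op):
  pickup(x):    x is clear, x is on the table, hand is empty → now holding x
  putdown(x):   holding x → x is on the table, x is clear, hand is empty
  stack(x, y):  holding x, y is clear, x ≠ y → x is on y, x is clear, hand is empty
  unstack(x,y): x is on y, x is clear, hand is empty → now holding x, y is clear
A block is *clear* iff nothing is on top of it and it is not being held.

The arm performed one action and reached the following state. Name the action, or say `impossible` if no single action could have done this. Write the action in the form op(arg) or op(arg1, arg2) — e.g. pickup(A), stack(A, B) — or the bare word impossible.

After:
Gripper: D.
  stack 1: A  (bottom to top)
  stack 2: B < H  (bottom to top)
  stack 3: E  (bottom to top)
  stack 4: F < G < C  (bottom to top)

target: towers=[A; B/H; E; F/G/C] holding=D
         pickup(A) → towers=[B/H; D; E; F/G/C] holding=A
         pickup(E) → towers=[A; B/H; D; F/G/C] holding=E
     unstack(H, B) → towers=[A; B; D; E; F/G/C] holding=H
         pickup(D) → towers=[A; B/H; E; F/G/C] holding=D  ← match
     unstack(C, G) → towers=[A; B/H; D; E; F/G] holding=C

pickup(D)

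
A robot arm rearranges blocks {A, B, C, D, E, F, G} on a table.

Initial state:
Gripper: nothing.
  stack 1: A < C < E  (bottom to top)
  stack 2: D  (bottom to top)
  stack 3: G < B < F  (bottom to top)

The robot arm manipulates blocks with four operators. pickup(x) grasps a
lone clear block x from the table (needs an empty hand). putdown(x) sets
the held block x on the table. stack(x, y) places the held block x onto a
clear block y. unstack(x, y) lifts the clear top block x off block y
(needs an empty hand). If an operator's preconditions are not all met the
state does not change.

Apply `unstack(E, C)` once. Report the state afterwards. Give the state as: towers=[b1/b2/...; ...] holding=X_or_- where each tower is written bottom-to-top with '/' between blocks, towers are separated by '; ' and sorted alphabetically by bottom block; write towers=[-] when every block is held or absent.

before: towers=[A/C/E; D; G/B/F] holding=-
pre[unstack(E, C)]: on(E,C) ✓, clear(E) ✓, handempty ✓
all met → apply unstack(E, C)
after:  towers=[A/C; D; G/B/F] holding=E

towers=[A/C; D; G/B/F] holding=E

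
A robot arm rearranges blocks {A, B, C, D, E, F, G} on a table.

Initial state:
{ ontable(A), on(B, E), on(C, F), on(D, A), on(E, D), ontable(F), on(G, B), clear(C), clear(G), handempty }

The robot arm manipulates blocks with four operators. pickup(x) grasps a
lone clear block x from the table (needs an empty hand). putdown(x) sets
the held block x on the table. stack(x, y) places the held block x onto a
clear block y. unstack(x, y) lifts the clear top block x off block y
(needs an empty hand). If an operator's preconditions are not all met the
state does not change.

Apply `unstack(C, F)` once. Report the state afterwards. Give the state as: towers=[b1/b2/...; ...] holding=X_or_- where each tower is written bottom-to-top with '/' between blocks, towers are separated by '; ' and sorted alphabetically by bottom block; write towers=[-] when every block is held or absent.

before: towers=[A/D/E/B/G; F/C] holding=-
pre[unstack(C, F)]: on(C,F) yes, clear(C) yes, handempty yes
all met → apply unstack(C, F)
after:  towers=[A/D/E/B/G; F] holding=C

towers=[A/D/E/B/G; F] holding=C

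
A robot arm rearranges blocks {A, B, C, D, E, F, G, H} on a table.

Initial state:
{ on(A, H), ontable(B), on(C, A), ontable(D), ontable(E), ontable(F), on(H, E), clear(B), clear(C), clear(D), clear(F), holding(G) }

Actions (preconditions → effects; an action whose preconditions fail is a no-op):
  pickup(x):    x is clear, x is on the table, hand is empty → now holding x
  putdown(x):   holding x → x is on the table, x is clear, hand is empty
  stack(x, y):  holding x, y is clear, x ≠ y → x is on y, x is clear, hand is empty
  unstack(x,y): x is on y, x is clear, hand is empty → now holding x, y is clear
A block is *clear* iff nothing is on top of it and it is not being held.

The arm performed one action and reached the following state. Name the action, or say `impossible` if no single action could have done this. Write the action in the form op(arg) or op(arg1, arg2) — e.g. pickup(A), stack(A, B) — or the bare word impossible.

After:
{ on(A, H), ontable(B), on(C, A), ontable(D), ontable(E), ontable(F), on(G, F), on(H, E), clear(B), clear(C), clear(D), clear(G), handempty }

target: towers=[B; D; E/H/A/C; F/G] holding=-
        putdown(G) → towers=[B; D; E/H/A/C; F; G] holding=-
       stack(G, B) → towers=[B/G; D; E/H/A/C; F] holding=-
       stack(G, F) → towers=[B; D; E/H/A/C; F/G] holding=-  ← match
       stack(G, D) → towers=[B; D/G; E/H/A/C; F] holding=-
       stack(G, C) → towers=[B; D; E/H/A/C/G; F] holding=-

stack(G, F)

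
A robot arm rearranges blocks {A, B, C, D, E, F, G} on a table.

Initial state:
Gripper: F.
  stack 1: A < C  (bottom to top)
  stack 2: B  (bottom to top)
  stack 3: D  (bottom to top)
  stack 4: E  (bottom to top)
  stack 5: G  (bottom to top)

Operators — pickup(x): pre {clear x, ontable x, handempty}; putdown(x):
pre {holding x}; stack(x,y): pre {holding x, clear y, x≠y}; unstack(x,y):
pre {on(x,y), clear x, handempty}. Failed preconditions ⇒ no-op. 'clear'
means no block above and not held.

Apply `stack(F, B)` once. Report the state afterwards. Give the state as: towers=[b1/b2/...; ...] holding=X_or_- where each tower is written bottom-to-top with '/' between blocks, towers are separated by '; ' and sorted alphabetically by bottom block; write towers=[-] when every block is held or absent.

towers=[A/C; B/F; D; E; G] holding=-

before: towers=[A/C; B; D; E; G] holding=F
pre[stack(F, B)]: holding(F) ok, clear(B) ok, F≠B ok
all met → apply stack(F, B)
after:  towers=[A/C; B/F; D; E; G] holding=-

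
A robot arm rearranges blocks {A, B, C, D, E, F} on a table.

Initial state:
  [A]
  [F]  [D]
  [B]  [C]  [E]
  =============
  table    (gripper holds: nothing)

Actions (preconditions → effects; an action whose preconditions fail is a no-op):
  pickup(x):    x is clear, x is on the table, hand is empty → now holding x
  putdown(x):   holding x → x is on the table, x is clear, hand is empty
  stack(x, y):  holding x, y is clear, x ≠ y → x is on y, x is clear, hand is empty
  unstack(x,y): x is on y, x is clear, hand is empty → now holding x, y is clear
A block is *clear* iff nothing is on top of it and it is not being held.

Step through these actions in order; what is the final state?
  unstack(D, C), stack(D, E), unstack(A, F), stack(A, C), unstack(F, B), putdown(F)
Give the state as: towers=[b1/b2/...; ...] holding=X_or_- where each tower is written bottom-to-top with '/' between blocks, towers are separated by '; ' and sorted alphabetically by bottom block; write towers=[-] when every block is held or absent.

towers=[B; C/A; E/D; F] holding=-

step 1 (unstack(D, C)): towers=[B/F/A; C; E] holding=D
step 2 (stack(D, E)): towers=[B/F/A; C; E/D] holding=-
step 3 (unstack(A, F)): towers=[B/F; C; E/D] holding=A
step 4 (stack(A, C)): towers=[B/F; C/A; E/D] holding=-
step 5 (unstack(F, B)): towers=[B; C/A; E/D] holding=F
step 6 (putdown(F)): towers=[B; C/A; E/D; F] holding=-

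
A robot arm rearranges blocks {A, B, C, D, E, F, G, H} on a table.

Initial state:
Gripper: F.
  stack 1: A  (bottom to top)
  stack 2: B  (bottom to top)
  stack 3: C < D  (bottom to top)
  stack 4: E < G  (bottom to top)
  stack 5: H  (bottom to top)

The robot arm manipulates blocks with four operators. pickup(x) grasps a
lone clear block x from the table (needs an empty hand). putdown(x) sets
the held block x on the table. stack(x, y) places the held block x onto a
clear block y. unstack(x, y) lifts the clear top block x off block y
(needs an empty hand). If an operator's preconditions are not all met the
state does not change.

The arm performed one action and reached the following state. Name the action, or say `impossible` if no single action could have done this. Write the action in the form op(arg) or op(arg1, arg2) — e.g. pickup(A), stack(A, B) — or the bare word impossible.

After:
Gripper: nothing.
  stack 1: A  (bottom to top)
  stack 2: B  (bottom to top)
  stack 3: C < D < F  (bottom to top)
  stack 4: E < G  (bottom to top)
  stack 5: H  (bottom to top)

stack(F, D)

target: towers=[A; B; C/D/F; E/G; H] holding=-
        putdown(F) → towers=[A; B; C/D; E/G; F; H] holding=-
       stack(F, G) → towers=[A; B; C/D; E/G/F; H] holding=-
       stack(F, A) → towers=[A/F; B; C/D; E/G; H] holding=-
       stack(F, H) → towers=[A; B; C/D; E/G; H/F] holding=-
       stack(F, B) → towers=[A; B/F; C/D; E/G; H] holding=-
       stack(F, D) → towers=[A; B; C/D/F; E/G; H] holding=-  ← match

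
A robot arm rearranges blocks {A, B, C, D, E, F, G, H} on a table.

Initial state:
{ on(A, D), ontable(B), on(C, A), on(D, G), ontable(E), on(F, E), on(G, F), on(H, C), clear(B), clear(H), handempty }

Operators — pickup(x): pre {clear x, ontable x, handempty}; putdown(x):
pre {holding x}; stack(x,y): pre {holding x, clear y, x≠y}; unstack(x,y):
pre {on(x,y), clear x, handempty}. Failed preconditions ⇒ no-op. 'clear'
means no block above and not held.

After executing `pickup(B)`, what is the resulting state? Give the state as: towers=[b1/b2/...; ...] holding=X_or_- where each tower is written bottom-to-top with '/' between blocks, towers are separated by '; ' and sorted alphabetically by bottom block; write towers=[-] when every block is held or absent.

before: towers=[B; E/F/G/D/A/C/H] holding=-
pre[pickup(B)]: clear(B) ✓, ontable(B) ✓, handempty ✓
all met → apply pickup(B)
after:  towers=[E/F/G/D/A/C/H] holding=B

towers=[E/F/G/D/A/C/H] holding=B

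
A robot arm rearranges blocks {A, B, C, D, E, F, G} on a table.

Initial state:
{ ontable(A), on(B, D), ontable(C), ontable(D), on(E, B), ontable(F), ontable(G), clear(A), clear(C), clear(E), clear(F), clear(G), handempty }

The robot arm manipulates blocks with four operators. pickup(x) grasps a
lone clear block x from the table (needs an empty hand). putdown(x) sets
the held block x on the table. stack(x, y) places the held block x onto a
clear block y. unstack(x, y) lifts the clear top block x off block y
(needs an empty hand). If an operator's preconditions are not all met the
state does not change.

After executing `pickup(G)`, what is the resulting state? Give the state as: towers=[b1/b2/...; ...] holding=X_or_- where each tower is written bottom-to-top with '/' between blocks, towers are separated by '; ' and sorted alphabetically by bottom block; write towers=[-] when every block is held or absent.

before: towers=[A; C; D/B/E; F; G] holding=-
pre[pickup(G)]: clear(G) yes, ontable(G) yes, handempty yes
all met → apply pickup(G)
after:  towers=[A; C; D/B/E; F] holding=G

towers=[A; C; D/B/E; F] holding=G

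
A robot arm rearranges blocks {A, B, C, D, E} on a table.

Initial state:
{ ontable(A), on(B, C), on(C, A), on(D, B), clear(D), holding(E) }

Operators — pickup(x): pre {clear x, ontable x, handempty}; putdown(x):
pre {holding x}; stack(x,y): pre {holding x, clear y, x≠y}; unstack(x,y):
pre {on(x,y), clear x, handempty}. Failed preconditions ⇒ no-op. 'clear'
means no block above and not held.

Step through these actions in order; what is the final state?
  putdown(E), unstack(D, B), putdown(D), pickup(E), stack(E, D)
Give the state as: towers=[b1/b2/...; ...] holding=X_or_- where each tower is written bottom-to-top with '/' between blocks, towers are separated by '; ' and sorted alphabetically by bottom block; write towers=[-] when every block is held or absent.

towers=[A/C/B; D/E] holding=-

step 1 (putdown(E)): towers=[A/C/B/D; E] holding=-
step 2 (unstack(D, B)): towers=[A/C/B; E] holding=D
step 3 (putdown(D)): towers=[A/C/B; D; E] holding=-
step 4 (pickup(E)): towers=[A/C/B; D] holding=E
step 5 (stack(E, D)): towers=[A/C/B; D/E] holding=-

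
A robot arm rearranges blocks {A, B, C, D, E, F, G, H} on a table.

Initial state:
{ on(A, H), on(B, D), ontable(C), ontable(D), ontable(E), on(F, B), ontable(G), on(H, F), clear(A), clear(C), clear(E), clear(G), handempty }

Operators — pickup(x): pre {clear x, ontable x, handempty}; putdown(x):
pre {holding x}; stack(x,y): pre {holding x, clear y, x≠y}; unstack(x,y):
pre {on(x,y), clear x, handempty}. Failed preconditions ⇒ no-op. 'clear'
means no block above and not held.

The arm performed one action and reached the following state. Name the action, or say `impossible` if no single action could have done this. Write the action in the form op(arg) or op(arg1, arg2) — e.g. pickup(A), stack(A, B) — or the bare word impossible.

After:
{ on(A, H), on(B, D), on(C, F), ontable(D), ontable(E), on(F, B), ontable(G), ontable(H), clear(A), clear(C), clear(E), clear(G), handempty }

impossible

target: towers=[D/B/F/C; E; G; H/A] holding=-
         pickup(G) → towers=[C; D/B/F/H/A; E] holding=G
     unstack(A, H) → towers=[C; D/B/F/H; E; G] holding=A
         pickup(E) → towers=[C; D/B/F/H/A; G] holding=E
         pickup(C) → towers=[D/B/F/H/A; E; G] holding=C
none of the 4 applicable actions match → impossible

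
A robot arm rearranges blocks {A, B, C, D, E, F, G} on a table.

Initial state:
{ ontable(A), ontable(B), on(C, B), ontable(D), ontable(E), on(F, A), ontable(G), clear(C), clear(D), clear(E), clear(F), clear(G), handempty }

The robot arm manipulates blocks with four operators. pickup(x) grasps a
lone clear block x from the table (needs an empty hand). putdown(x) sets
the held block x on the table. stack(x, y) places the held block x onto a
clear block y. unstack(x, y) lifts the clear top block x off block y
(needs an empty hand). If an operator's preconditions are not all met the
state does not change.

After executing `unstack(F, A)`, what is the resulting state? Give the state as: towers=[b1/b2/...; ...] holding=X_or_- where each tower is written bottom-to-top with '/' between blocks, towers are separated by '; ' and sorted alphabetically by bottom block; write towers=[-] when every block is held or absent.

towers=[A; B/C; D; E; G] holding=F

before: towers=[A/F; B/C; D; E; G] holding=-
pre[unstack(F, A)]: on(F,A) yes, clear(F) yes, handempty yes
all met → apply unstack(F, A)
after:  towers=[A; B/C; D; E; G] holding=F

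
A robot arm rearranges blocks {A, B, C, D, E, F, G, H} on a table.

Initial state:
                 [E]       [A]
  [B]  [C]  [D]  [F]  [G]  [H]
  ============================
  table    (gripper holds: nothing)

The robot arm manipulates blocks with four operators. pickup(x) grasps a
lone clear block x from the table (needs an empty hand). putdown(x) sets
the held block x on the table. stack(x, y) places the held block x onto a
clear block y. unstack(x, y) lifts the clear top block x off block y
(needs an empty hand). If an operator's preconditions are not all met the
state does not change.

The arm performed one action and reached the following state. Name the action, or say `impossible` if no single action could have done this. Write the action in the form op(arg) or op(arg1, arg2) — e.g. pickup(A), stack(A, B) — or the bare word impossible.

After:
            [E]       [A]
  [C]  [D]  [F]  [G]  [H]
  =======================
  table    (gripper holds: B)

target: towers=[C; D; F/E; G; H/A] holding=B
         pickup(G) → towers=[B; C; D; F/E; H/A] holding=G
     unstack(A, H) → towers=[B; C; D; F/E; G; H] holding=A
     unstack(E, F) → towers=[B; C; D; F; G; H/A] holding=E
         pickup(B) → towers=[C; D; F/E; G; H/A] holding=B  ← match
         pickup(D) → towers=[B; C; F/E; G; H/A] holding=D
         pickup(C) → towers=[B; D; F/E; G; H/A] holding=C

pickup(B)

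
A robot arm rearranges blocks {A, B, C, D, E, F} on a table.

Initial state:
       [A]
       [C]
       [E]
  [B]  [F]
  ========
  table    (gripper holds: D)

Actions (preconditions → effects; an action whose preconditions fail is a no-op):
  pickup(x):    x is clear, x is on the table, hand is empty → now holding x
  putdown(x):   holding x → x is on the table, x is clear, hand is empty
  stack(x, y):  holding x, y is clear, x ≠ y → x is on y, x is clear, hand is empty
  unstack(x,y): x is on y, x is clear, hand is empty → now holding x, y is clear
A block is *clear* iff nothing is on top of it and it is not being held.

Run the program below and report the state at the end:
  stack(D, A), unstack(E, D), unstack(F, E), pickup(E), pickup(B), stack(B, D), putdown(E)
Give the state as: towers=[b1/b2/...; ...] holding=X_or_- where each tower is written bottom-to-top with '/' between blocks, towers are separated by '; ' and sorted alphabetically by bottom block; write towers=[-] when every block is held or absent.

step 1 (stack(D, A)): towers=[B; F/E/C/A/D] holding=-
step 2 (unstack(E, D)) [no-op]: towers=[B; F/E/C/A/D] holding=-
step 3 (unstack(F, E)) [no-op]: towers=[B; F/E/C/A/D] holding=-
step 4 (pickup(E)) [no-op]: towers=[B; F/E/C/A/D] holding=-
step 5 (pickup(B)): towers=[F/E/C/A/D] holding=B
step 6 (stack(B, D)): towers=[F/E/C/A/D/B] holding=-
step 7 (putdown(E)) [no-op]: towers=[F/E/C/A/D/B] holding=-

towers=[F/E/C/A/D/B] holding=-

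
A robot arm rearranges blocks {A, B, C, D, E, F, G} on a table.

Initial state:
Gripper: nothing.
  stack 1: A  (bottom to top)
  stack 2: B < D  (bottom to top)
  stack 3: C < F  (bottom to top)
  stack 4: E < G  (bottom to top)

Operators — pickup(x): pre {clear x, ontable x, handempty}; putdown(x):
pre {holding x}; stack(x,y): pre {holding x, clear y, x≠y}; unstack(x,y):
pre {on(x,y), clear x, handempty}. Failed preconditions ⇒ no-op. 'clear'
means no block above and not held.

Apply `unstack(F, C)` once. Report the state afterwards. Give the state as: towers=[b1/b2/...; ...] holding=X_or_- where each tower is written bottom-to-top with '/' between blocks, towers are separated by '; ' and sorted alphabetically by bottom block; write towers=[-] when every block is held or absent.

towers=[A; B/D; C; E/G] holding=F

before: towers=[A; B/D; C/F; E/G] holding=-
pre[unstack(F, C)]: on(F,C) ✓, clear(F) ✓, handempty ✓
all met → apply unstack(F, C)
after:  towers=[A; B/D; C; E/G] holding=F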